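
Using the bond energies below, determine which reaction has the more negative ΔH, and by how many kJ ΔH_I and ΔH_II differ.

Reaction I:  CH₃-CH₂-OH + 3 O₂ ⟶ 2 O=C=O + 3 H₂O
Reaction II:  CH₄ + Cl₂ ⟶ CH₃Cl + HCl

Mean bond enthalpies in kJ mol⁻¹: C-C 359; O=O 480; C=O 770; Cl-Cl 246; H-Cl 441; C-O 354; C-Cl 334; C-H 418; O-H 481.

Reaction I, by 1131 kJ

Reaction I:
  Bonds broken (reactants):
    C-C: 1 × 359 = 359
    C-H: 5 × 418 = 2090
    C-O: 1 × 354 = 354
    O-H: 1 × 481 = 481
    O=O: 3 × 480 = 1440
    Σ(broken) = 4724 kJ
  Bonds formed (products):
    C=O: 4 × 770 = 3080
    O-H: 6 × 481 = 2886
    Σ(formed) = 5966 kJ
  ΔH_I = 4724 − 5966 = −1242 kJ
Reaction II:
  Bonds broken (reactants):
    C-H: 4 × 418 = 1672
    Cl-Cl: 1 × 246 = 246
    Σ(broken) = 1918 kJ
  Bonds formed (products):
    C-Cl: 1 × 334 = 334
    C-H: 3 × 418 = 1254
    H-Cl: 1 × 441 = 441
    Σ(formed) = 2029 kJ
  ΔH_II = 1918 − 2029 = −111 kJ
ΔH_I − ΔH_II = −1131 kJ, so reaction I has the more negative ΔH; |ΔH_I − ΔH_II| = 1131 kJ.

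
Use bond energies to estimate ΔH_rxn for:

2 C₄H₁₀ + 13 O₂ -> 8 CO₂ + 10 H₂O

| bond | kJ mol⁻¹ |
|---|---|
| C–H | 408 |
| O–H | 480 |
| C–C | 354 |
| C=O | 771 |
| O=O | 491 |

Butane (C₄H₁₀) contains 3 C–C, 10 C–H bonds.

ΔH ≈ −5269 kJ

Bonds broken (reactants):
  C–C: 6 × 354 = 2124
  C–H: 20 × 408 = 8160
  O=O: 13 × 491 = 6383
  Σ(broken) = 16667 kJ
Bonds formed (products):
  C=O: 16 × 771 = 12336
  O–H: 20 × 480 = 9600
  Σ(formed) = 21936 kJ
ΔH = Σ(broken) − Σ(formed) = 16667 − 21936 = −5269 kJ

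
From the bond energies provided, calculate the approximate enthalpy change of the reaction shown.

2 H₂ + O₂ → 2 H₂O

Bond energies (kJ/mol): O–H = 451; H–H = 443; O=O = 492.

ΔH ≈ −426 kJ

Bonds broken (reactants):
  H–H: 2 × 443 = 886
  O=O: 1 × 492 = 492
  Σ(broken) = 1378 kJ
Bonds formed (products):
  O–H: 4 × 451 = 1804
  Σ(formed) = 1804 kJ
ΔH = Σ(broken) − Σ(formed) = 1378 − 1804 = −426 kJ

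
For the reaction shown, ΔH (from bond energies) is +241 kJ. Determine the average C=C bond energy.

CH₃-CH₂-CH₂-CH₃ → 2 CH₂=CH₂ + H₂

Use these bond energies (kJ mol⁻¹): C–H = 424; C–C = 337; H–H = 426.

Let D be the C=C bond energy.
Σ(broken) = 3×337 + 10×424 = 5251
Σ(formed) = 8×424 + 2×D + 1×426 = 3818 + 2D
ΔH = Σ(broken) − Σ(formed) = (5251) − (3818 + 2D) = +1433 − 2D
Setting this equal to +241 kJ gives 2D = 1192, so D = 596 kJ/mol.

D(C=C) ≈ 596 kJ/mol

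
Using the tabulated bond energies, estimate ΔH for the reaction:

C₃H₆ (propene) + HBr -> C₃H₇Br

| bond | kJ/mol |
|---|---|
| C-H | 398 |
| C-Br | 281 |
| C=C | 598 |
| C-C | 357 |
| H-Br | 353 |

ΔH ≈ −85 kJ

Bonds broken (reactants):
  C-C: 1 × 357 = 357
  C-H: 6 × 398 = 2388
  C=C: 1 × 598 = 598
  H-Br: 1 × 353 = 353
  Σ(broken) = 3696 kJ
Bonds formed (products):
  C-Br: 1 × 281 = 281
  C-C: 2 × 357 = 714
  C-H: 7 × 398 = 2786
  Σ(formed) = 3781 kJ
ΔH = Σ(broken) − Σ(formed) = 3696 − 3781 = −85 kJ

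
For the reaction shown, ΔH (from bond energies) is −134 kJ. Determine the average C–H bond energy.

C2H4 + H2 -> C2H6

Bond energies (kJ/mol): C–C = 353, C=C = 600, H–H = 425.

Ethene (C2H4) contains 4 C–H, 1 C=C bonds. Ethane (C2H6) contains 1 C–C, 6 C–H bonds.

D(C–H) ≈ 403 kJ/mol

Let D be the C–H bond energy.
Σ(broken) = 4×D + 1×600 + 1×425 = 1025 + 4D
Σ(formed) = 1×353 + 6×D = 353 + 6D
ΔH = Σ(broken) − Σ(formed) = (1025 + 4D) − (353 + 6D) = +672 − 2D
Setting this equal to −134 kJ gives 2D = 806, so D = 403 kJ/mol.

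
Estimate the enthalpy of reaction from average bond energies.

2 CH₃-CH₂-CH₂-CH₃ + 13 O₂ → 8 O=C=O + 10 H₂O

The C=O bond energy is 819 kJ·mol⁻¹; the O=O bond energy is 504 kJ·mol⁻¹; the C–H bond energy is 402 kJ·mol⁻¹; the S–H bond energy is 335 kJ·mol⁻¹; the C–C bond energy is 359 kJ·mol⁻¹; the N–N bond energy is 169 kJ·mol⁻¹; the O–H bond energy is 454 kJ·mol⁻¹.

ΔH ≈ −5438 kJ

Bonds broken (reactants):
  C–C: 6 × 359 = 2154
  C–H: 20 × 402 = 8040
  O=O: 13 × 504 = 6552
  Σ(broken) = 16746 kJ
Bonds formed (products):
  C=O: 16 × 819 = 13104
  O–H: 20 × 454 = 9080
  Σ(formed) = 22184 kJ
ΔH = Σ(broken) − Σ(formed) = 16746 − 22184 = −5438 kJ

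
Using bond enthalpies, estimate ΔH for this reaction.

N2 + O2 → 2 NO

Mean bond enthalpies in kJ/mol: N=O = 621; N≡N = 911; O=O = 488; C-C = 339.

Bonds broken (reactants):
  N≡N: 1 × 911 = 911
  O=O: 1 × 488 = 488
  Σ(broken) = 1399 kJ
Bonds formed (products):
  N=O: 2 × 621 = 1242
  Σ(formed) = 1242 kJ
ΔH = Σ(broken) − Σ(formed) = 1399 − 1242 = +157 kJ

ΔH ≈ +157 kJ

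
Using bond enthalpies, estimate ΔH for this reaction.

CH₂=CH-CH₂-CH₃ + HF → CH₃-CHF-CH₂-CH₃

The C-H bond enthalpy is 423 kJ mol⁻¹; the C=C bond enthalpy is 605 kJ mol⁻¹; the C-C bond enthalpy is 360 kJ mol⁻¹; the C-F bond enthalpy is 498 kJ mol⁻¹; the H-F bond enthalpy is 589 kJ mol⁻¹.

Bonds broken (reactants):
  C-C: 2 × 360 = 720
  C-H: 8 × 423 = 3384
  C=C: 1 × 605 = 605
  H-F: 1 × 589 = 589
  Σ(broken) = 5298 kJ
Bonds formed (products):
  C-C: 3 × 360 = 1080
  C-F: 1 × 498 = 498
  C-H: 9 × 423 = 3807
  Σ(formed) = 5385 kJ
ΔH = Σ(broken) − Σ(formed) = 5298 − 5385 = −87 kJ

ΔH ≈ −87 kJ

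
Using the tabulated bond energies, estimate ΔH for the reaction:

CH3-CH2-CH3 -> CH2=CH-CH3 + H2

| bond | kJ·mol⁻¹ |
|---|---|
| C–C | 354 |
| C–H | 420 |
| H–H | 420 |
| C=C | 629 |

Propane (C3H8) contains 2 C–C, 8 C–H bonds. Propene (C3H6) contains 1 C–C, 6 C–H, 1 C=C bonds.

Bonds broken (reactants):
  C–C: 2 × 354 = 708
  C–H: 8 × 420 = 3360
  Σ(broken) = 4068 kJ
Bonds formed (products):
  C–C: 1 × 354 = 354
  C–H: 6 × 420 = 2520
  C=C: 1 × 629 = 629
  H–H: 1 × 420 = 420
  Σ(formed) = 3923 kJ
ΔH = Σ(broken) − Σ(formed) = 4068 − 3923 = +145 kJ

ΔH ≈ +145 kJ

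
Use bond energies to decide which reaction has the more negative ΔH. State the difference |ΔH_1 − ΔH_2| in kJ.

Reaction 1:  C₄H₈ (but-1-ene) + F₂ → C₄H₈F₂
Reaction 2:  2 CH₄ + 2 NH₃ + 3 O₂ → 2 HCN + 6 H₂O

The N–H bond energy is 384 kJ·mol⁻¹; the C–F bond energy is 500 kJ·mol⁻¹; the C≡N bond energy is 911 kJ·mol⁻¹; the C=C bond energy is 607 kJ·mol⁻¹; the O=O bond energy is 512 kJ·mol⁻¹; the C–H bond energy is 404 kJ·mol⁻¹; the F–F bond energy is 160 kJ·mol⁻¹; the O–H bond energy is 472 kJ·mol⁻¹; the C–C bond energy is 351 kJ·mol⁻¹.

Reaction 1:
  Bonds broken (reactants):
    C–C: 2 × 351 = 702
    C–H: 8 × 404 = 3232
    C=C: 1 × 607 = 607
    F–F: 1 × 160 = 160
    Σ(broken) = 4701 kJ
  Bonds formed (products):
    C–C: 3 × 351 = 1053
    C–F: 2 × 500 = 1000
    C–H: 8 × 404 = 3232
    Σ(formed) = 5285 kJ
  ΔH_1 = 4701 − 5285 = −584 kJ
Reaction 2:
  Bonds broken (reactants):
    C–H: 8 × 404 = 3232
    N–H: 6 × 384 = 2304
    O=O: 3 × 512 = 1536
    Σ(broken) = 7072 kJ
  Bonds formed (products):
    C≡N: 2 × 911 = 1822
    C–H: 2 × 404 = 808
    O–H: 12 × 472 = 5664
    Σ(formed) = 8294 kJ
  ΔH_2 = 7072 − 8294 = −1222 kJ
ΔH_1 − ΔH_2 = +638 kJ, so reaction 2 has the more negative ΔH; |ΔH_1 − ΔH_2| = 638 kJ.

Reaction 2, by 638 kJ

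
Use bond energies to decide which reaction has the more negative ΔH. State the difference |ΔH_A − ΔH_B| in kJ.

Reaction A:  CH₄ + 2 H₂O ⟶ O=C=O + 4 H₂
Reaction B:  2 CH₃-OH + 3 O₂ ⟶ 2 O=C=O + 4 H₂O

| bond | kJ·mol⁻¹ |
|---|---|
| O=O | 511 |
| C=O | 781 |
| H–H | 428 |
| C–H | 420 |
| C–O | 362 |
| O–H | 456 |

Reaction A:
  Bonds broken (reactants):
    C–H: 4 × 420 = 1680
    O–H: 4 × 456 = 1824
    Σ(broken) = 3504 kJ
  Bonds formed (products):
    C=O: 2 × 781 = 1562
    H–H: 4 × 428 = 1712
    Σ(formed) = 3274 kJ
  ΔH_A = 3504 − 3274 = +230 kJ
Reaction B:
  Bonds broken (reactants):
    C–H: 6 × 420 = 2520
    C–O: 2 × 362 = 724
    O–H: 2 × 456 = 912
    O=O: 3 × 511 = 1533
    Σ(broken) = 5689 kJ
  Bonds formed (products):
    C=O: 4 × 781 = 3124
    O–H: 8 × 456 = 3648
    Σ(formed) = 6772 kJ
  ΔH_B = 5689 − 6772 = −1083 kJ
ΔH_A − ΔH_B = +1313 kJ, so reaction B has the more negative ΔH; |ΔH_A − ΔH_B| = 1313 kJ.

Reaction B, by 1313 kJ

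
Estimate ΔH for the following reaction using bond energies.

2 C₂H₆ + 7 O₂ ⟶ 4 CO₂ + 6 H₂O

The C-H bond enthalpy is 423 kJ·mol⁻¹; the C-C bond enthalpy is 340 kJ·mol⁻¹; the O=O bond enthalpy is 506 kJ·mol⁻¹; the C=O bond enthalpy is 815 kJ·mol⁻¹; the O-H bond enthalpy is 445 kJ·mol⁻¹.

Bonds broken (reactants):
  C-C: 2 × 340 = 680
  C-H: 12 × 423 = 5076
  O=O: 7 × 506 = 3542
  Σ(broken) = 9298 kJ
Bonds formed (products):
  C=O: 8 × 815 = 6520
  O-H: 12 × 445 = 5340
  Σ(formed) = 11860 kJ
ΔH = Σ(broken) − Σ(formed) = 9298 − 11860 = −2562 kJ

ΔH ≈ −2562 kJ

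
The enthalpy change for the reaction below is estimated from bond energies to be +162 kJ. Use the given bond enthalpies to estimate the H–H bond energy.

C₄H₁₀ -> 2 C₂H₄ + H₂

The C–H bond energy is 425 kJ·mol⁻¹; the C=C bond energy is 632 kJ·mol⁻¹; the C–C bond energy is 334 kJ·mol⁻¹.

Let D be the H–H bond energy.
Σ(broken) = 3×334 + 10×425 = 5252
Σ(formed) = 8×425 + 2×632 + 1×D = 4664 + D
ΔH = Σ(broken) − Σ(formed) = (5252) − (4664 + D) = +588 − D
Setting this equal to +162 kJ gives D = 426 kJ/mol.

D(H–H) ≈ 426 kJ/mol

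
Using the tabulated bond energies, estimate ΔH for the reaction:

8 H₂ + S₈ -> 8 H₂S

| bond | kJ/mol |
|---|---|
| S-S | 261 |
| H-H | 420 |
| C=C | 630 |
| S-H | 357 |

ΔH ≈ −264 kJ

Bonds broken (reactants):
  H-H: 8 × 420 = 3360
  S-S: 8 × 261 = 2088
  Σ(broken) = 5448 kJ
Bonds formed (products):
  S-H: 16 × 357 = 5712
  Σ(formed) = 5712 kJ
ΔH = Σ(broken) − Σ(formed) = 5448 − 5712 = −264 kJ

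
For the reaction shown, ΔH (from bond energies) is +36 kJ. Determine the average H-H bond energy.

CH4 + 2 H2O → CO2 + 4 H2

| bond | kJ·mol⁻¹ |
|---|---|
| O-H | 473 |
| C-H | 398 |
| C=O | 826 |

Let D be the H-H bond energy.
Σ(broken) = 4×398 + 4×473 = 3484
Σ(formed) = 2×826 + 4×D = 1652 + 4D
ΔH = Σ(broken) − Σ(formed) = (3484) − (1652 + 4D) = +1832 − 4D
Setting this equal to +36 kJ gives 4D = 1796, so D = 449 kJ/mol.

D(H-H) ≈ 449 kJ/mol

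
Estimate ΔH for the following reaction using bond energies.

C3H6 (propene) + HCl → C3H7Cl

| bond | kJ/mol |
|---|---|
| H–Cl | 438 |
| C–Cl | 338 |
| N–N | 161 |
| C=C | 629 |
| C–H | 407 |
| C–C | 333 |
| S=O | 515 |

ΔH ≈ −11 kJ

Bonds broken (reactants):
  C–C: 1 × 333 = 333
  C–H: 6 × 407 = 2442
  C=C: 1 × 629 = 629
  H–Cl: 1 × 438 = 438
  Σ(broken) = 3842 kJ
Bonds formed (products):
  C–C: 2 × 333 = 666
  C–Cl: 1 × 338 = 338
  C–H: 7 × 407 = 2849
  Σ(formed) = 3853 kJ
ΔH = Σ(broken) − Σ(formed) = 3842 − 3853 = −11 kJ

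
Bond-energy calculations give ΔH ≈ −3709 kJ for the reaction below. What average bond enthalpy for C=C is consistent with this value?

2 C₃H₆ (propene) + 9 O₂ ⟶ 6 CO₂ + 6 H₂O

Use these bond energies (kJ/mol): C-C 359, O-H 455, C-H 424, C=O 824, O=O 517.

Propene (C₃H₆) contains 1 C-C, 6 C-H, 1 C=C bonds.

Let D be the C=C bond energy.
Σ(broken) = 2×359 + 12×424 + 2×D + 9×517 = 10459 + 2D
Σ(formed) = 12×824 + 12×455 = 15348
ΔH = Σ(broken) − Σ(formed) = (10459 + 2D) − (15348) = −4889 + 2D
Setting this equal to −3709 kJ gives 2D = 1180, so D = 590 kJ/mol.

D(C=C) ≈ 590 kJ/mol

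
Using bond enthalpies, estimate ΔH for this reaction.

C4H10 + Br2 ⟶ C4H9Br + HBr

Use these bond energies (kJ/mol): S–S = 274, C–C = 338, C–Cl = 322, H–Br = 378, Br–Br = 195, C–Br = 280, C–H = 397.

Bonds broken (reactants):
  Br–Br: 1 × 195 = 195
  C–C: 3 × 338 = 1014
  C–H: 10 × 397 = 3970
  Σ(broken) = 5179 kJ
Bonds formed (products):
  C–Br: 1 × 280 = 280
  C–C: 3 × 338 = 1014
  C–H: 9 × 397 = 3573
  H–Br: 1 × 378 = 378
  Σ(formed) = 5245 kJ
ΔH = Σ(broken) − Σ(formed) = 5179 − 5245 = −66 kJ

ΔH ≈ −66 kJ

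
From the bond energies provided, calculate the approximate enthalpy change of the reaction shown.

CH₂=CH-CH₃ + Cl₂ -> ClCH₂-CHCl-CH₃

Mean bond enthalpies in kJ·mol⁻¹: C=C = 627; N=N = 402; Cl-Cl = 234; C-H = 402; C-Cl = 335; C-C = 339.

ΔH ≈ −148 kJ

Bonds broken (reactants):
  C-C: 1 × 339 = 339
  C-H: 6 × 402 = 2412
  C=C: 1 × 627 = 627
  Cl-Cl: 1 × 234 = 234
  Σ(broken) = 3612 kJ
Bonds formed (products):
  C-C: 2 × 339 = 678
  C-Cl: 2 × 335 = 670
  C-H: 6 × 402 = 2412
  Σ(formed) = 3760 kJ
ΔH = Σ(broken) − Σ(formed) = 3612 − 3760 = −148 kJ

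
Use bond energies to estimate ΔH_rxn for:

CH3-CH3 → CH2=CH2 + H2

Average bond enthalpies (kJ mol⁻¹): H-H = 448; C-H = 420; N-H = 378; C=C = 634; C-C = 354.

ΔH ≈ +112 kJ

Bonds broken (reactants):
  C-C: 1 × 354 = 354
  C-H: 6 × 420 = 2520
  Σ(broken) = 2874 kJ
Bonds formed (products):
  C-H: 4 × 420 = 1680
  C=C: 1 × 634 = 634
  H-H: 1 × 448 = 448
  Σ(formed) = 2762 kJ
ΔH = Σ(broken) − Σ(formed) = 2874 − 2762 = +112 kJ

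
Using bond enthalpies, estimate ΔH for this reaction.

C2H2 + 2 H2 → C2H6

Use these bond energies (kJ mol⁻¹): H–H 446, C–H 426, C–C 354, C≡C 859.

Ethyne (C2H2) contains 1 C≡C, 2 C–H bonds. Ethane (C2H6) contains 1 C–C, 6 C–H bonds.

Bonds broken (reactants):
  C≡C: 1 × 859 = 859
  C–H: 2 × 426 = 852
  H–H: 2 × 446 = 892
  Σ(broken) = 2603 kJ
Bonds formed (products):
  C–C: 1 × 354 = 354
  C–H: 6 × 426 = 2556
  Σ(formed) = 2910 kJ
ΔH = Σ(broken) − Σ(formed) = 2603 − 2910 = −307 kJ

ΔH ≈ −307 kJ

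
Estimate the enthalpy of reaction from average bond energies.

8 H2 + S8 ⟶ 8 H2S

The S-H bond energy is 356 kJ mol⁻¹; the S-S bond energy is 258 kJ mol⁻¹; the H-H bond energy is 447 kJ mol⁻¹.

ΔH ≈ −56 kJ

Bonds broken (reactants):
  H-H: 8 × 447 = 3576
  S-S: 8 × 258 = 2064
  Σ(broken) = 5640 kJ
Bonds formed (products):
  S-H: 16 × 356 = 5696
  Σ(formed) = 5696 kJ
ΔH = Σ(broken) − Σ(formed) = 5640 − 5696 = −56 kJ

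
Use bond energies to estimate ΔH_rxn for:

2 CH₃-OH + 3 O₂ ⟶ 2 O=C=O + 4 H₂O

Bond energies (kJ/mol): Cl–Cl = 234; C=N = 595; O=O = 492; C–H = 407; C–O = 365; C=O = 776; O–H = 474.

ΔH ≈ −1300 kJ

Bonds broken (reactants):
  C–H: 6 × 407 = 2442
  C–O: 2 × 365 = 730
  O–H: 2 × 474 = 948
  O=O: 3 × 492 = 1476
  Σ(broken) = 5596 kJ
Bonds formed (products):
  C=O: 4 × 776 = 3104
  O–H: 8 × 474 = 3792
  Σ(formed) = 6896 kJ
ΔH = Σ(broken) − Σ(formed) = 5596 − 6896 = −1300 kJ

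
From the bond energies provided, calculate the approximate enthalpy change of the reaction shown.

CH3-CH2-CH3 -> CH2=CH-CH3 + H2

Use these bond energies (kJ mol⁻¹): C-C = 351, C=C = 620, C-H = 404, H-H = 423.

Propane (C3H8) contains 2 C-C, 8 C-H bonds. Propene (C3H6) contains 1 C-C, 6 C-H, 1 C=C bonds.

Bonds broken (reactants):
  C-C: 2 × 351 = 702
  C-H: 8 × 404 = 3232
  Σ(broken) = 3934 kJ
Bonds formed (products):
  C-C: 1 × 351 = 351
  C-H: 6 × 404 = 2424
  C=C: 1 × 620 = 620
  H-H: 1 × 423 = 423
  Σ(formed) = 3818 kJ
ΔH = Σ(broken) − Σ(formed) = 3934 − 3818 = +116 kJ

ΔH ≈ +116 kJ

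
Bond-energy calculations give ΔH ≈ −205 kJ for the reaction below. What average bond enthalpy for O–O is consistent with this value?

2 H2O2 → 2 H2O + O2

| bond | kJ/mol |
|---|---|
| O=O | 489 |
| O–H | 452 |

D(O–O) ≈ 142 kJ/mol

Let D be the O–O bond energy.
Σ(broken) = 4×452 + 2×D = 1808 + 2D
Σ(formed) = 4×452 + 1×489 = 2297
ΔH = Σ(broken) − Σ(formed) = (1808 + 2D) − (2297) = −489 + 2D
Setting this equal to −205 kJ gives 2D = 284, so D = 142 kJ/mol.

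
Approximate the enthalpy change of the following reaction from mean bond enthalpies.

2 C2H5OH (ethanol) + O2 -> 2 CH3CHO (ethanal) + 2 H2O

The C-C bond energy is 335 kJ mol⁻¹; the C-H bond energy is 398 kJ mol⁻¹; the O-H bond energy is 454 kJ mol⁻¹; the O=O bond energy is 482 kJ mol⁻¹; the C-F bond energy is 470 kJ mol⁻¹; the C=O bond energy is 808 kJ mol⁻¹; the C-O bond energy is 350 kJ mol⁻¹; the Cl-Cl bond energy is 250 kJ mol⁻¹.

ΔH ≈ −546 kJ

Bonds broken (reactants):
  C-C: 2 × 335 = 670
  C-H: 10 × 398 = 3980
  C-O: 2 × 350 = 700
  O-H: 2 × 454 = 908
  O=O: 1 × 482 = 482
  Σ(broken) = 6740 kJ
Bonds formed (products):
  C-C: 2 × 335 = 670
  C-H: 8 × 398 = 3184
  C=O: 2 × 808 = 1616
  O-H: 4 × 454 = 1816
  Σ(formed) = 7286 kJ
ΔH = Σ(broken) − Σ(formed) = 6740 − 7286 = −546 kJ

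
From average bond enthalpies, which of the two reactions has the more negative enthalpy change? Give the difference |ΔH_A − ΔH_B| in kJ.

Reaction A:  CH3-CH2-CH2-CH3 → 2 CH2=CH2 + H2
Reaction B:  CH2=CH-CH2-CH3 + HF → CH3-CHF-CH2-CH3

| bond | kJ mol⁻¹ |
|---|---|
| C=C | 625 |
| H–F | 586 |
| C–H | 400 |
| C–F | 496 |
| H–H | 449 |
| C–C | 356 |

Reaction B, by 210 kJ

Reaction A:
  Bonds broken (reactants):
    C–C: 3 × 356 = 1068
    C–H: 10 × 400 = 4000
    Σ(broken) = 5068 kJ
  Bonds formed (products):
    C–H: 8 × 400 = 3200
    C=C: 2 × 625 = 1250
    H–H: 1 × 449 = 449
    Σ(formed) = 4899 kJ
  ΔH_A = 5068 − 4899 = +169 kJ
Reaction B:
  Bonds broken (reactants):
    C–C: 2 × 356 = 712
    C–H: 8 × 400 = 3200
    C=C: 1 × 625 = 625
    H–F: 1 × 586 = 586
    Σ(broken) = 5123 kJ
  Bonds formed (products):
    C–C: 3 × 356 = 1068
    C–F: 1 × 496 = 496
    C–H: 9 × 400 = 3600
    Σ(formed) = 5164 kJ
  ΔH_B = 5123 − 5164 = −41 kJ
ΔH_A − ΔH_B = +210 kJ, so reaction B has the more negative ΔH; |ΔH_A − ΔH_B| = 210 kJ.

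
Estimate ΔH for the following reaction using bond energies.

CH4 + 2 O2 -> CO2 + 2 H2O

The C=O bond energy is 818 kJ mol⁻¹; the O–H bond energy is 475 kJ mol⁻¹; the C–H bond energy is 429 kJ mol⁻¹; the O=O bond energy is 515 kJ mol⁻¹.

Bonds broken (reactants):
  C–H: 4 × 429 = 1716
  O=O: 2 × 515 = 1030
  Σ(broken) = 2746 kJ
Bonds formed (products):
  C=O: 2 × 818 = 1636
  O–H: 4 × 475 = 1900
  Σ(formed) = 3536 kJ
ΔH = Σ(broken) − Σ(formed) = 2746 − 3536 = −790 kJ

ΔH ≈ −790 kJ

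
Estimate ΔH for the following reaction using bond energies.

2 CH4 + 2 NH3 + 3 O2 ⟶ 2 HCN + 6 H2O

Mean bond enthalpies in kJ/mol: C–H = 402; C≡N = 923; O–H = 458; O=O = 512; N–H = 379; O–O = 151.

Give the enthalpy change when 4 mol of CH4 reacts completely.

Bonds broken (reactants):
  C–H: 8 × 402 = 3216
  N–H: 6 × 379 = 2274
  O=O: 3 × 512 = 1536
  Σ(broken) = 7026 kJ
Bonds formed (products):
  C≡N: 2 × 923 = 1846
  C–H: 2 × 402 = 804
  O–H: 12 × 458 = 5496
  Σ(formed) = 8146 kJ
ΔH = Σ(broken) − Σ(formed) = 7026 − 8146 = −1120 kJ
For 2× the reaction as written: 2 × (−1120) = −2240 kJ

ΔH = −2240 kJ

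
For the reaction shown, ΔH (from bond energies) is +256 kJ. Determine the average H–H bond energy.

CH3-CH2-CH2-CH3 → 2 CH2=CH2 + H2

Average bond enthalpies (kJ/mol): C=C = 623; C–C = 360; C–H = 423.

D(H–H) ≈ 424 kJ/mol

Let D be the H–H bond energy.
Σ(broken) = 3×360 + 10×423 = 5310
Σ(formed) = 8×423 + 2×623 + 1×D = 4630 + D
ΔH = Σ(broken) − Σ(formed) = (5310) − (4630 + D) = +680 − D
Setting this equal to +256 kJ gives D = 424 kJ/mol.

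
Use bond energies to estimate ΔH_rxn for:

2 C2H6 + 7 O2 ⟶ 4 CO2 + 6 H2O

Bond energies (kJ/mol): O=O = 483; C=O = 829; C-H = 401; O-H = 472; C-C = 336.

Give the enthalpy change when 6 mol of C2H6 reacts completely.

Bonds broken (reactants):
  C-C: 2 × 336 = 672
  C-H: 12 × 401 = 4812
  O=O: 7 × 483 = 3381
  Σ(broken) = 8865 kJ
Bonds formed (products):
  C=O: 8 × 829 = 6632
  O-H: 12 × 472 = 5664
  Σ(formed) = 12296 kJ
ΔH = Σ(broken) − Σ(formed) = 8865 − 12296 = −3431 kJ
For 3× the reaction as written: 3 × (−3431) = −10293 kJ

ΔH = −10293 kJ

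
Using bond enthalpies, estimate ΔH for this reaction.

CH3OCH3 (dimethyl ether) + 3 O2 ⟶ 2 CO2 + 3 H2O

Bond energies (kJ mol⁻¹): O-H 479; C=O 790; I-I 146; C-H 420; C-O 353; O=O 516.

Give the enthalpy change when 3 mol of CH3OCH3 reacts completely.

Bonds broken (reactants):
  C-H: 6 × 420 = 2520
  C-O: 2 × 353 = 706
  O=O: 3 × 516 = 1548
  Σ(broken) = 4774 kJ
Bonds formed (products):
  C=O: 4 × 790 = 3160
  O-H: 6 × 479 = 2874
  Σ(formed) = 6034 kJ
ΔH = Σ(broken) − Σ(formed) = 4774 − 6034 = −1260 kJ
For 3× the reaction as written: 3 × (−1260) = −3780 kJ

ΔH = −3780 kJ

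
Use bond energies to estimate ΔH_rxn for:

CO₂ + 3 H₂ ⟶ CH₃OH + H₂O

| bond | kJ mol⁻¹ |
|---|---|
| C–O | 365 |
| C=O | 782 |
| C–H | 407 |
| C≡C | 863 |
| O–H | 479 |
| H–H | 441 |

Bonds broken (reactants):
  C=O: 2 × 782 = 1564
  H–H: 3 × 441 = 1323
  Σ(broken) = 2887 kJ
Bonds formed (products):
  C–H: 3 × 407 = 1221
  C–O: 1 × 365 = 365
  O–H: 3 × 479 = 1437
  Σ(formed) = 3023 kJ
ΔH = Σ(broken) − Σ(formed) = 2887 − 3023 = −136 kJ

ΔH ≈ −136 kJ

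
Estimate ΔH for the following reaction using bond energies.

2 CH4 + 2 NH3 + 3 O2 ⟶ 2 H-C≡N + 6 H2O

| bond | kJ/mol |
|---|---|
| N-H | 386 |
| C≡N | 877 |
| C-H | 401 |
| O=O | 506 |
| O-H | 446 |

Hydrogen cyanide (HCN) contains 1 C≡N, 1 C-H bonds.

Bonds broken (reactants):
  C-H: 8 × 401 = 3208
  N-H: 6 × 386 = 2316
  O=O: 3 × 506 = 1518
  Σ(broken) = 7042 kJ
Bonds formed (products):
  C≡N: 2 × 877 = 1754
  C-H: 2 × 401 = 802
  O-H: 12 × 446 = 5352
  Σ(formed) = 7908 kJ
ΔH = Σ(broken) − Σ(formed) = 7042 − 7908 = −866 kJ

ΔH ≈ −866 kJ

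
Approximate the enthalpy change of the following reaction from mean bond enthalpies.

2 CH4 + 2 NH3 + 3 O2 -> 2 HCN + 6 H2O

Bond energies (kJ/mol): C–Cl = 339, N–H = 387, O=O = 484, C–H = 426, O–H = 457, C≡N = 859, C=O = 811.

Bonds broken (reactants):
  C–H: 8 × 426 = 3408
  N–H: 6 × 387 = 2322
  O=O: 3 × 484 = 1452
  Σ(broken) = 7182 kJ
Bonds formed (products):
  C≡N: 2 × 859 = 1718
  C–H: 2 × 426 = 852
  O–H: 12 × 457 = 5484
  Σ(formed) = 8054 kJ
ΔH = Σ(broken) − Σ(formed) = 7182 − 8054 = −872 kJ

ΔH ≈ −872 kJ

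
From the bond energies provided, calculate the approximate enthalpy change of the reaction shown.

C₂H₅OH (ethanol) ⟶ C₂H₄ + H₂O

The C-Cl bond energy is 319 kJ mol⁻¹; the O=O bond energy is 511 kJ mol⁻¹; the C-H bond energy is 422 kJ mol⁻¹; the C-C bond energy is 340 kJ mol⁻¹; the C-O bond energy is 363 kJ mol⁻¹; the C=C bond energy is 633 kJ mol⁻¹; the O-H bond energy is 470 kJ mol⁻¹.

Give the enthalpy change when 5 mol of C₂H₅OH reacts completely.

ΔH = +110 kJ

Bonds broken (reactants):
  C-C: 1 × 340 = 340
  C-H: 5 × 422 = 2110
  C-O: 1 × 363 = 363
  O-H: 1 × 470 = 470
  Σ(broken) = 3283 kJ
Bonds formed (products):
  C-H: 4 × 422 = 1688
  C=C: 1 × 633 = 633
  O-H: 2 × 470 = 940
  Σ(formed) = 3261 kJ
ΔH = Σ(broken) − Σ(formed) = 3283 − 3261 = +22 kJ
For 5× the reaction as written: 5 × (+22) = +110 kJ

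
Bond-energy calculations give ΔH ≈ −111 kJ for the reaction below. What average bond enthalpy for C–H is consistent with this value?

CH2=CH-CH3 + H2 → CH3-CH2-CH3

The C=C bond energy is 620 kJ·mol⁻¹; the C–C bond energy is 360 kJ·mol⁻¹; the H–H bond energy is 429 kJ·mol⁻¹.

D(C–H) ≈ 400 kJ/mol

Let D be the C–H bond energy.
Σ(broken) = 1×360 + 6×D + 1×620 + 1×429 = 1409 + 6D
Σ(formed) = 2×360 + 8×D = 720 + 8D
ΔH = Σ(broken) − Σ(formed) = (1409 + 6D) − (720 + 8D) = +689 − 2D
Setting this equal to −111 kJ gives 2D = 800, so D = 400 kJ/mol.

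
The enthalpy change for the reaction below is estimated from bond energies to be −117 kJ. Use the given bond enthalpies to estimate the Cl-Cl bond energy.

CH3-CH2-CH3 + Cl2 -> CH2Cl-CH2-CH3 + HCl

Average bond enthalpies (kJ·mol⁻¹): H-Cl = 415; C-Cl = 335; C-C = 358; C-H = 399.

D(Cl-Cl) ≈ 234 kJ/mol

Let D be the Cl-Cl bond energy.
Σ(broken) = 2×358 + 8×399 + 1×D = 3908 + D
Σ(formed) = 2×358 + 1×335 + 7×399 + 1×415 = 4259
ΔH = Σ(broken) − Σ(formed) = (3908 + D) − (4259) = −351 + D
Setting this equal to −117 kJ gives D = 234 kJ/mol.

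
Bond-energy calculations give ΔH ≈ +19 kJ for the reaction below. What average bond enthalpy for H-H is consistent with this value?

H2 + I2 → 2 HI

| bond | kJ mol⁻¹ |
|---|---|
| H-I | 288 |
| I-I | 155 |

Let D be the H-H bond energy.
Σ(broken) = 1×D + 1×155 = 155 + D
Σ(formed) = 2×288 = 576
ΔH = Σ(broken) − Σ(formed) = (155 + D) − (576) = −421 + D
Setting this equal to +19 kJ gives D = 440 kJ/mol.

D(H-H) ≈ 440 kJ/mol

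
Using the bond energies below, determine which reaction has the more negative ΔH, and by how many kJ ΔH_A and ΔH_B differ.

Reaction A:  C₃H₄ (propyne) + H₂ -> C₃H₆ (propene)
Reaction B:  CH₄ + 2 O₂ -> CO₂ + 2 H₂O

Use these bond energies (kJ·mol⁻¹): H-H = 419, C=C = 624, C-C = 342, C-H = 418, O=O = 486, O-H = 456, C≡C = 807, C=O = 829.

Reaction A:
  Bonds broken (reactants):
    C≡C: 1 × 807 = 807
    C-C: 1 × 342 = 342
    C-H: 4 × 418 = 1672
    H-H: 1 × 419 = 419
    Σ(broken) = 3240 kJ
  Bonds formed (products):
    C-C: 1 × 342 = 342
    C-H: 6 × 418 = 2508
    C=C: 1 × 624 = 624
    Σ(formed) = 3474 kJ
  ΔH_A = 3240 − 3474 = −234 kJ
Reaction B:
  Bonds broken (reactants):
    C-H: 4 × 418 = 1672
    O=O: 2 × 486 = 972
    Σ(broken) = 2644 kJ
  Bonds formed (products):
    C=O: 2 × 829 = 1658
    O-H: 4 × 456 = 1824
    Σ(formed) = 3482 kJ
  ΔH_B = 2644 − 3482 = −838 kJ
ΔH_A − ΔH_B = +604 kJ, so reaction B has the more negative ΔH; |ΔH_A − ΔH_B| = 604 kJ.

Reaction B, by 604 kJ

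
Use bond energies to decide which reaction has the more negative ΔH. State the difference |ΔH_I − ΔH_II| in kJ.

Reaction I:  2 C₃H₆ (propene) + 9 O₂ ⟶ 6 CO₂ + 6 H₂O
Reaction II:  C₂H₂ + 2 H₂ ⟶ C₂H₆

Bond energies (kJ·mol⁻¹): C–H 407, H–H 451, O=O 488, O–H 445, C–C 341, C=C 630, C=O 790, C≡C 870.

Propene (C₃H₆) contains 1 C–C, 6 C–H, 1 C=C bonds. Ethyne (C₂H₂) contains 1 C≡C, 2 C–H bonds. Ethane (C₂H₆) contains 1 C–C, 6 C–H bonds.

Reaction I, by 3405 kJ

Reaction I:
  Bonds broken (reactants):
    C–C: 2 × 341 = 682
    C–H: 12 × 407 = 4884
    C=C: 2 × 630 = 1260
    O=O: 9 × 488 = 4392
    Σ(broken) = 11218 kJ
  Bonds formed (products):
    C=O: 12 × 790 = 9480
    O–H: 12 × 445 = 5340
    Σ(formed) = 14820 kJ
  ΔH_I = 11218 − 14820 = −3602 kJ
Reaction II:
  Bonds broken (reactants):
    C≡C: 1 × 870 = 870
    C–H: 2 × 407 = 814
    H–H: 2 × 451 = 902
    Σ(broken) = 2586 kJ
  Bonds formed (products):
    C–C: 1 × 341 = 341
    C–H: 6 × 407 = 2442
    Σ(formed) = 2783 kJ
  ΔH_II = 2586 − 2783 = −197 kJ
ΔH_I − ΔH_II = −3405 kJ, so reaction I has the more negative ΔH; |ΔH_I − ΔH_II| = 3405 kJ.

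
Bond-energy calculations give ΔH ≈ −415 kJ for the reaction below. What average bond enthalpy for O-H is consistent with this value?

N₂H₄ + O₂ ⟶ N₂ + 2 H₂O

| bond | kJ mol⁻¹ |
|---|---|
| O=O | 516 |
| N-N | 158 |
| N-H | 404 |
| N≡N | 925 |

D(O-H) ≈ 445 kJ/mol

Let D be the O-H bond energy.
Σ(broken) = 4×404 + 1×158 + 1×516 = 2290
Σ(formed) = 1×925 + 4×D = 925 + 4D
ΔH = Σ(broken) − Σ(formed) = (2290) − (925 + 4D) = +1365 − 4D
Setting this equal to −415 kJ gives 4D = 1780, so D = 445 kJ/mol.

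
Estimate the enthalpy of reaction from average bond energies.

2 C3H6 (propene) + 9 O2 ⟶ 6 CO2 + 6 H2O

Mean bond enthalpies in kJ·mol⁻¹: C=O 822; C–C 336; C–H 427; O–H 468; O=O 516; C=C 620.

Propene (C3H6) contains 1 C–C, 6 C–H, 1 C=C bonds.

Bonds broken (reactants):
  C–C: 2 × 336 = 672
  C–H: 12 × 427 = 5124
  C=C: 2 × 620 = 1240
  O=O: 9 × 516 = 4644
  Σ(broken) = 11680 kJ
Bonds formed (products):
  C=O: 12 × 822 = 9864
  O–H: 12 × 468 = 5616
  Σ(formed) = 15480 kJ
ΔH = Σ(broken) − Σ(formed) = 11680 − 15480 = −3800 kJ

ΔH ≈ −3800 kJ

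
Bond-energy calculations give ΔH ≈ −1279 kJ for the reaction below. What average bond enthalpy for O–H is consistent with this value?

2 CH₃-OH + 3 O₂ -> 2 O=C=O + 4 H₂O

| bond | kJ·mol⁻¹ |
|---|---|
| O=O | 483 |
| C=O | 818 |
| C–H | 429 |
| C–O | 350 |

D(O–H) ≈ 455 kJ/mol

Let D be the O–H bond energy.
Σ(broken) = 6×429 + 2×350 + 2×D + 3×483 = 4723 + 2D
Σ(formed) = 4×818 + 8×D = 3272 + 8D
ΔH = Σ(broken) − Σ(formed) = (4723 + 2D) − (3272 + 8D) = +1451 − 6D
Setting this equal to −1279 kJ gives 6D = 2730, so D = 455 kJ/mol.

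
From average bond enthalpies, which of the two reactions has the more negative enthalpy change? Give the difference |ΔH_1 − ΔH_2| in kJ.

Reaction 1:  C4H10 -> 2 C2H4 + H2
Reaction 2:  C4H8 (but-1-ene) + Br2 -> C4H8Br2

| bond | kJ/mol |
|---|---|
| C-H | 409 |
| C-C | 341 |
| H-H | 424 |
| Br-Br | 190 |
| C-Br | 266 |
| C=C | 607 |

Reaction 2, by 279 kJ

Reaction 1:
  Bonds broken (reactants):
    C-C: 3 × 341 = 1023
    C-H: 10 × 409 = 4090
    Σ(broken) = 5113 kJ
  Bonds formed (products):
    C-H: 8 × 409 = 3272
    C=C: 2 × 607 = 1214
    H-H: 1 × 424 = 424
    Σ(formed) = 4910 kJ
  ΔH_1 = 5113 − 4910 = +203 kJ
Reaction 2:
  Bonds broken (reactants):
    Br-Br: 1 × 190 = 190
    C-C: 2 × 341 = 682
    C-H: 8 × 409 = 3272
    C=C: 1 × 607 = 607
    Σ(broken) = 4751 kJ
  Bonds formed (products):
    C-Br: 2 × 266 = 532
    C-C: 3 × 341 = 1023
    C-H: 8 × 409 = 3272
    Σ(formed) = 4827 kJ
  ΔH_2 = 4751 − 4827 = −76 kJ
ΔH_1 − ΔH_2 = +279 kJ, so reaction 2 has the more negative ΔH; |ΔH_1 − ΔH_2| = 279 kJ.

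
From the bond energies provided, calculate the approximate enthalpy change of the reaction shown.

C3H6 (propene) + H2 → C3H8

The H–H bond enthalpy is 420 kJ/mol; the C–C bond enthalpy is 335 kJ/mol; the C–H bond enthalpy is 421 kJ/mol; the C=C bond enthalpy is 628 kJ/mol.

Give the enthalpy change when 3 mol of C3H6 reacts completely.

Bonds broken (reactants):
  C–C: 1 × 335 = 335
  C–H: 6 × 421 = 2526
  C=C: 1 × 628 = 628
  H–H: 1 × 420 = 420
  Σ(broken) = 3909 kJ
Bonds formed (products):
  C–C: 2 × 335 = 670
  C–H: 8 × 421 = 3368
  Σ(formed) = 4038 kJ
ΔH = Σ(broken) − Σ(formed) = 3909 − 4038 = −129 kJ
For 3× the reaction as written: 3 × (−129) = −387 kJ

ΔH = −387 kJ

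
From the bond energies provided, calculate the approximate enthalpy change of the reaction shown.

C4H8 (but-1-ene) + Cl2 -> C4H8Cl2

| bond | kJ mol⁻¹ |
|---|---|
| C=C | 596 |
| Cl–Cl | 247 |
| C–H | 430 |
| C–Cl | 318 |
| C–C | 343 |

Bonds broken (reactants):
  C–C: 2 × 343 = 686
  C–H: 8 × 430 = 3440
  C=C: 1 × 596 = 596
  Cl–Cl: 1 × 247 = 247
  Σ(broken) = 4969 kJ
Bonds formed (products):
  C–C: 3 × 343 = 1029
  C–Cl: 2 × 318 = 636
  C–H: 8 × 430 = 3440
  Σ(formed) = 5105 kJ
ΔH = Σ(broken) − Σ(formed) = 4969 − 5105 = −136 kJ

ΔH ≈ −136 kJ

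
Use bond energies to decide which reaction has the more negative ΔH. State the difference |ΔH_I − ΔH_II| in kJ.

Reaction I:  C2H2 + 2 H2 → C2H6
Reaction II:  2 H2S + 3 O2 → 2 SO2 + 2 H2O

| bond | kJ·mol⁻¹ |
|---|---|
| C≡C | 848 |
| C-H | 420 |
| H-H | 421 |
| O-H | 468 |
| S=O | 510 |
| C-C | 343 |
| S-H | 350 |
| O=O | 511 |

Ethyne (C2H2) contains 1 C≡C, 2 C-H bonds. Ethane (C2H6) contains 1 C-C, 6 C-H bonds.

Reaction I:
  Bonds broken (reactants):
    C≡C: 1 × 848 = 848
    C-H: 2 × 420 = 840
    H-H: 2 × 421 = 842
    Σ(broken) = 2530 kJ
  Bonds formed (products):
    C-C: 1 × 343 = 343
    C-H: 6 × 420 = 2520
    Σ(formed) = 2863 kJ
  ΔH_I = 2530 − 2863 = −333 kJ
Reaction II:
  Bonds broken (reactants):
    O=O: 3 × 511 = 1533
    S-H: 4 × 350 = 1400
    Σ(broken) = 2933 kJ
  Bonds formed (products):
    O-H: 4 × 468 = 1872
    S=O: 4 × 510 = 2040
    Σ(formed) = 3912 kJ
  ΔH_II = 2933 − 3912 = −979 kJ
ΔH_I − ΔH_II = +646 kJ, so reaction II has the more negative ΔH; |ΔH_I − ΔH_II| = 646 kJ.

Reaction II, by 646 kJ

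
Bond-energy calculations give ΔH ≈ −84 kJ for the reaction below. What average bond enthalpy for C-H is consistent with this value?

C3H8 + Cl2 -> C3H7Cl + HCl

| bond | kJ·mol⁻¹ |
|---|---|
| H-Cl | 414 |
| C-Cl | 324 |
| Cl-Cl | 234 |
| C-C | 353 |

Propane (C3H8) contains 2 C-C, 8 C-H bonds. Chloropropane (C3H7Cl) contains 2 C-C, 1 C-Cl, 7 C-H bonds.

D(C-H) ≈ 420 kJ/mol

Let D be the C-H bond energy.
Σ(broken) = 2×353 + 8×D + 1×234 = 940 + 8D
Σ(formed) = 2×353 + 1×324 + 7×D + 1×414 = 1444 + 7D
ΔH = Σ(broken) − Σ(formed) = (940 + 8D) − (1444 + 7D) = −504 + D
Setting this equal to −84 kJ gives D = 420 kJ/mol.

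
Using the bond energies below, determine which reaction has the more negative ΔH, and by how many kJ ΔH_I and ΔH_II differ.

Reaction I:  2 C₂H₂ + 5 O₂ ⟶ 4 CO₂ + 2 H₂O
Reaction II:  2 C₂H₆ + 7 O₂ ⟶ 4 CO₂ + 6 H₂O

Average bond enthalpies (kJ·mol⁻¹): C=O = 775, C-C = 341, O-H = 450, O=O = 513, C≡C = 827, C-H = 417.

Reaction II, by 210 kJ

Reaction I:
  Bonds broken (reactants):
    C≡C: 2 × 827 = 1654
    C-H: 4 × 417 = 1668
    O=O: 5 × 513 = 2565
    Σ(broken) = 5887 kJ
  Bonds formed (products):
    C=O: 8 × 775 = 6200
    O-H: 4 × 450 = 1800
    Σ(formed) = 8000 kJ
  ΔH_I = 5887 − 8000 = −2113 kJ
Reaction II:
  Bonds broken (reactants):
    C-C: 2 × 341 = 682
    C-H: 12 × 417 = 5004
    O=O: 7 × 513 = 3591
    Σ(broken) = 9277 kJ
  Bonds formed (products):
    C=O: 8 × 775 = 6200
    O-H: 12 × 450 = 5400
    Σ(formed) = 11600 kJ
  ΔH_II = 9277 − 11600 = −2323 kJ
ΔH_I − ΔH_II = +210 kJ, so reaction II has the more negative ΔH; |ΔH_I − ΔH_II| = 210 kJ.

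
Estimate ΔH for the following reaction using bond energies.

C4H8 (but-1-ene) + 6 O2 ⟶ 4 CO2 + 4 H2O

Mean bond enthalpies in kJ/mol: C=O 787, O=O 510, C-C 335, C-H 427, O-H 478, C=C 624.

ΔH ≈ −2350 kJ

Bonds broken (reactants):
  C-C: 2 × 335 = 670
  C-H: 8 × 427 = 3416
  C=C: 1 × 624 = 624
  O=O: 6 × 510 = 3060
  Σ(broken) = 7770 kJ
Bonds formed (products):
  C=O: 8 × 787 = 6296
  O-H: 8 × 478 = 3824
  Σ(formed) = 10120 kJ
ΔH = Σ(broken) − Σ(formed) = 7770 − 10120 = −2350 kJ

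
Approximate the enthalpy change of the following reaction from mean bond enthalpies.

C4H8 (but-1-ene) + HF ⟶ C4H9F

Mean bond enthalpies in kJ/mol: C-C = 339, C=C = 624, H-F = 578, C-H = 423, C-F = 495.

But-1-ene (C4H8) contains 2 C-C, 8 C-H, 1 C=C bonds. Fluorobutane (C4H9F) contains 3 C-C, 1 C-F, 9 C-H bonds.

Bonds broken (reactants):
  C-C: 2 × 339 = 678
  C-H: 8 × 423 = 3384
  C=C: 1 × 624 = 624
  H-F: 1 × 578 = 578
  Σ(broken) = 5264 kJ
Bonds formed (products):
  C-C: 3 × 339 = 1017
  C-F: 1 × 495 = 495
  C-H: 9 × 423 = 3807
  Σ(formed) = 5319 kJ
ΔH = Σ(broken) − Σ(formed) = 5264 − 5319 = −55 kJ

ΔH ≈ −55 kJ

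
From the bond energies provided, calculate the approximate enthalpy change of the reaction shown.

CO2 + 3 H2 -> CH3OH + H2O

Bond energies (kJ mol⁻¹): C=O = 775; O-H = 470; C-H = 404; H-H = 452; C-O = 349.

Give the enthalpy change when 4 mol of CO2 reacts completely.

Bonds broken (reactants):
  C=O: 2 × 775 = 1550
  H-H: 3 × 452 = 1356
  Σ(broken) = 2906 kJ
Bonds formed (products):
  C-H: 3 × 404 = 1212
  C-O: 1 × 349 = 349
  O-H: 3 × 470 = 1410
  Σ(formed) = 2971 kJ
ΔH = Σ(broken) − Σ(formed) = 2906 − 2971 = −65 kJ
For 4× the reaction as written: 4 × (−65) = −260 kJ

ΔH = −260 kJ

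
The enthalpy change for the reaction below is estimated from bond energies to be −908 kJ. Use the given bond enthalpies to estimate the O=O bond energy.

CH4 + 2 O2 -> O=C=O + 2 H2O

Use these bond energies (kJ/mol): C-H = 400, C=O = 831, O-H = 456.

Let D be the O=O bond energy.
Σ(broken) = 4×400 + 2×D = 1600 + 2D
Σ(formed) = 2×831 + 4×456 = 3486
ΔH = Σ(broken) − Σ(formed) = (1600 + 2D) − (3486) = −1886 + 2D
Setting this equal to −908 kJ gives 2D = 978, so D = 489 kJ/mol.

D(O=O) ≈ 489 kJ/mol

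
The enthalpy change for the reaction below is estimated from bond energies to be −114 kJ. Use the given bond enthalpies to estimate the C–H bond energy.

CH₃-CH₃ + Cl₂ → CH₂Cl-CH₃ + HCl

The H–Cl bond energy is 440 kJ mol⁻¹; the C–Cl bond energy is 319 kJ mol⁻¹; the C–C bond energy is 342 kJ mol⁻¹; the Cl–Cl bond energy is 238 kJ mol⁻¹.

Let D be the C–H bond energy.
Σ(broken) = 1×342 + 6×D + 1×238 = 580 + 6D
Σ(formed) = 1×342 + 1×319 + 5×D + 1×440 = 1101 + 5D
ΔH = Σ(broken) − Σ(formed) = (580 + 6D) − (1101 + 5D) = −521 + D
Setting this equal to −114 kJ gives D = 407 kJ/mol.

D(C–H) ≈ 407 kJ/mol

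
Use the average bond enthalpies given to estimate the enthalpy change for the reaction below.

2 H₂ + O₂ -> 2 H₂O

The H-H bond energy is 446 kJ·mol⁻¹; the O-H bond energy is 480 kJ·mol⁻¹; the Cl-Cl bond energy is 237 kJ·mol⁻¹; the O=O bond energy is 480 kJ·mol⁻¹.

ΔH ≈ −548 kJ

Bonds broken (reactants):
  H-H: 2 × 446 = 892
  O=O: 1 × 480 = 480
  Σ(broken) = 1372 kJ
Bonds formed (products):
  O-H: 4 × 480 = 1920
  Σ(formed) = 1920 kJ
ΔH = Σ(broken) − Σ(formed) = 1372 − 1920 = −548 kJ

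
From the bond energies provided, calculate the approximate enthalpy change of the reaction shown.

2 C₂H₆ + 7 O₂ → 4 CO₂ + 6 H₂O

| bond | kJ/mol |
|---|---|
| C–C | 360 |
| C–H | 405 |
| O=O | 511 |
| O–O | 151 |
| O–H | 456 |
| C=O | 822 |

ΔH ≈ −2891 kJ

Bonds broken (reactants):
  C–C: 2 × 360 = 720
  C–H: 12 × 405 = 4860
  O=O: 7 × 511 = 3577
  Σ(broken) = 9157 kJ
Bonds formed (products):
  C=O: 8 × 822 = 6576
  O–H: 12 × 456 = 5472
  Σ(formed) = 12048 kJ
ΔH = Σ(broken) − Σ(formed) = 9157 − 12048 = −2891 kJ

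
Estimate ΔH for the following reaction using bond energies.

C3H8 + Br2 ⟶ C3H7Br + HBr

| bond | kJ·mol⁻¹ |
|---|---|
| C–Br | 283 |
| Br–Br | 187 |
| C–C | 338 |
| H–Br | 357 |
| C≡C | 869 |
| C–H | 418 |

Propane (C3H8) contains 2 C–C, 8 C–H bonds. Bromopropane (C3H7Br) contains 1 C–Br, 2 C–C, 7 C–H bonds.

ΔH ≈ −35 kJ

Bonds broken (reactants):
  Br–Br: 1 × 187 = 187
  C–C: 2 × 338 = 676
  C–H: 8 × 418 = 3344
  Σ(broken) = 4207 kJ
Bonds formed (products):
  C–Br: 1 × 283 = 283
  C–C: 2 × 338 = 676
  C–H: 7 × 418 = 2926
  H–Br: 1 × 357 = 357
  Σ(formed) = 4242 kJ
ΔH = Σ(broken) − Σ(formed) = 4207 − 4242 = −35 kJ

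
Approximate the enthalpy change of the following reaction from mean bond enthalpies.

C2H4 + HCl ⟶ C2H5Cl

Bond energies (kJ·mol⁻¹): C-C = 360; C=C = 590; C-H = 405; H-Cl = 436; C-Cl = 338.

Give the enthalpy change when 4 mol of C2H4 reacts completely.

ΔH = −308 kJ

Bonds broken (reactants):
  C-H: 4 × 405 = 1620
  C=C: 1 × 590 = 590
  H-Cl: 1 × 436 = 436
  Σ(broken) = 2646 kJ
Bonds formed (products):
  C-C: 1 × 360 = 360
  C-Cl: 1 × 338 = 338
  C-H: 5 × 405 = 2025
  Σ(formed) = 2723 kJ
ΔH = Σ(broken) − Σ(formed) = 2646 − 2723 = −77 kJ
For 4× the reaction as written: 4 × (−77) = −308 kJ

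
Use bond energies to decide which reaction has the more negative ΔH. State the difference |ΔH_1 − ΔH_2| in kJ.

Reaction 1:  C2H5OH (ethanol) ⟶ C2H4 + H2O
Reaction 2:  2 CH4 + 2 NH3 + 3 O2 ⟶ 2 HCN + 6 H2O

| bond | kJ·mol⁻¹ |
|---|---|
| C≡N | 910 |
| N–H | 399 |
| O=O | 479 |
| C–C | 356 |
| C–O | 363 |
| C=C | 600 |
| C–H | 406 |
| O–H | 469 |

Reaction 2, by 1237 kJ

Reaction 1:
  Bonds broken (reactants):
    C–C: 1 × 356 = 356
    C–H: 5 × 406 = 2030
    C–O: 1 × 363 = 363
    O–H: 1 × 469 = 469
    Σ(broken) = 3218 kJ
  Bonds formed (products):
    C–H: 4 × 406 = 1624
    C=C: 1 × 600 = 600
    O–H: 2 × 469 = 938
    Σ(formed) = 3162 kJ
  ΔH_1 = 3218 − 3162 = +56 kJ
Reaction 2:
  Bonds broken (reactants):
    C–H: 8 × 406 = 3248
    N–H: 6 × 399 = 2394
    O=O: 3 × 479 = 1437
    Σ(broken) = 7079 kJ
  Bonds formed (products):
    C≡N: 2 × 910 = 1820
    C–H: 2 × 406 = 812
    O–H: 12 × 469 = 5628
    Σ(formed) = 8260 kJ
  ΔH_2 = 7079 − 8260 = −1181 kJ
ΔH_1 − ΔH_2 = +1237 kJ, so reaction 2 has the more negative ΔH; |ΔH_1 − ΔH_2| = 1237 kJ.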